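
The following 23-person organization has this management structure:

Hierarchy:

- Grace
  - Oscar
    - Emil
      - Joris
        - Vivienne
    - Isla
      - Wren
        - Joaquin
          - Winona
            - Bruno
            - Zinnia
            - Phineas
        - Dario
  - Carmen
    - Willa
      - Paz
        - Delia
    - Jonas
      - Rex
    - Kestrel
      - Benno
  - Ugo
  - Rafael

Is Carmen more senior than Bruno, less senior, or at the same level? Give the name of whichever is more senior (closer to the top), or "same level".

Carmen

Carmen is 1 level below Grace; Bruno is 6. Carmen is higher.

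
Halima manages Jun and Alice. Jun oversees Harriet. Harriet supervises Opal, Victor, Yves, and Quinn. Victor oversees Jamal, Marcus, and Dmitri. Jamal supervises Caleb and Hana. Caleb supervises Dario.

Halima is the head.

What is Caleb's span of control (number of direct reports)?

Caleb directly manages Dario. That is 1 direct report.

1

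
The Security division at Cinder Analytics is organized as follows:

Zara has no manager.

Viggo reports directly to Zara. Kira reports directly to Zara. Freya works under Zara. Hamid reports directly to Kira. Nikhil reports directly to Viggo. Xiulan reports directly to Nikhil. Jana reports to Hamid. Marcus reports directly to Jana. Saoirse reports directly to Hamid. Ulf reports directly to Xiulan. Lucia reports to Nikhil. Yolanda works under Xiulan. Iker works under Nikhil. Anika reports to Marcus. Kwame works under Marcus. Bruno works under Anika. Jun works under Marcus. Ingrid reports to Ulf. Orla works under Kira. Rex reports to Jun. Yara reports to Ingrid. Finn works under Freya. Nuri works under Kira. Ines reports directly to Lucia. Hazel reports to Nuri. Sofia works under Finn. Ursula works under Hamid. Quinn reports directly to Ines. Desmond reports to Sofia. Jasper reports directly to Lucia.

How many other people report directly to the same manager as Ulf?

1

Ulf reports to Xiulan. Xiulan's other direct reports are Yolanda — 1 peer.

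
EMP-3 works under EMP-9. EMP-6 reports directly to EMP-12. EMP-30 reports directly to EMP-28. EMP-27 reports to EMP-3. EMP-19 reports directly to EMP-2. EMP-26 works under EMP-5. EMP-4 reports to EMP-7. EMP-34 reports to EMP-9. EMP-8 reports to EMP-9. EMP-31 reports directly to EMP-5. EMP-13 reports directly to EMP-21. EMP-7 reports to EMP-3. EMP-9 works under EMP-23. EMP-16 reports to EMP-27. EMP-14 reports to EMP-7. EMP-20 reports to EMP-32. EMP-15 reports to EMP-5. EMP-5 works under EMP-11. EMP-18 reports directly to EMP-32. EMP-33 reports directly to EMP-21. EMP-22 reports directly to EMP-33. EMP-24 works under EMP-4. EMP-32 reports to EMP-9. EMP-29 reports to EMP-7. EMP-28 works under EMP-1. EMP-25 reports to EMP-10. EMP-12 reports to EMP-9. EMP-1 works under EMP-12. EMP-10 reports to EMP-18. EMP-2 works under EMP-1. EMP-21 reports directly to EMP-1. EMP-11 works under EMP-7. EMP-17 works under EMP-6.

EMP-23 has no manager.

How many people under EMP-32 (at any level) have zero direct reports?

2

The people in EMP-32's organization with no one reporting to them are EMP-25, EMP-20. That is 2.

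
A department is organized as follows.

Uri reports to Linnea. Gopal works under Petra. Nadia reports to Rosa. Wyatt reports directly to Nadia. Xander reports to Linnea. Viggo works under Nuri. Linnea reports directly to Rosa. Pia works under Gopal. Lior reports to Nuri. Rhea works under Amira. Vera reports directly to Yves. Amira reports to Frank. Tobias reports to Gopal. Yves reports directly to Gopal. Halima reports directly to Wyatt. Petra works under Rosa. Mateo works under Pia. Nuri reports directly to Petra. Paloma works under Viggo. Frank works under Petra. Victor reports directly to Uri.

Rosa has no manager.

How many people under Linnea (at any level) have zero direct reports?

2

The people in Linnea's organization with no one reporting to them are Xander, Victor. That is 2.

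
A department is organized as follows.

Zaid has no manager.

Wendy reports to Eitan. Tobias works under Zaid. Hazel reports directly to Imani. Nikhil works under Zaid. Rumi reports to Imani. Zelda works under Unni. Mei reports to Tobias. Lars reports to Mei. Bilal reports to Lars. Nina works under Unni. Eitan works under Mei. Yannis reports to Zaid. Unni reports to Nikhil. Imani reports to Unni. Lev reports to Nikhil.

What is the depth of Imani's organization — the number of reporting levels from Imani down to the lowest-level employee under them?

The longest chain under Imani runs Imani → Hazel, which is 1 level below Imani.

1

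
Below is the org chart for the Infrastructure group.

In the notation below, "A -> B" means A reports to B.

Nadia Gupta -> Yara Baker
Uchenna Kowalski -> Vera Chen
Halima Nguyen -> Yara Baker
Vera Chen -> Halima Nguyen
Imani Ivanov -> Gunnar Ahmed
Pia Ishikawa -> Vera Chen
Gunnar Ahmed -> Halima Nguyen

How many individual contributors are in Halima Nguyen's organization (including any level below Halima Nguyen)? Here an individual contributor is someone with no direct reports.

The people in Halima Nguyen's organization with no one reporting to them are Imani Ivanov, Pia Ishikawa, Uchenna Kowalski. That is 3.

3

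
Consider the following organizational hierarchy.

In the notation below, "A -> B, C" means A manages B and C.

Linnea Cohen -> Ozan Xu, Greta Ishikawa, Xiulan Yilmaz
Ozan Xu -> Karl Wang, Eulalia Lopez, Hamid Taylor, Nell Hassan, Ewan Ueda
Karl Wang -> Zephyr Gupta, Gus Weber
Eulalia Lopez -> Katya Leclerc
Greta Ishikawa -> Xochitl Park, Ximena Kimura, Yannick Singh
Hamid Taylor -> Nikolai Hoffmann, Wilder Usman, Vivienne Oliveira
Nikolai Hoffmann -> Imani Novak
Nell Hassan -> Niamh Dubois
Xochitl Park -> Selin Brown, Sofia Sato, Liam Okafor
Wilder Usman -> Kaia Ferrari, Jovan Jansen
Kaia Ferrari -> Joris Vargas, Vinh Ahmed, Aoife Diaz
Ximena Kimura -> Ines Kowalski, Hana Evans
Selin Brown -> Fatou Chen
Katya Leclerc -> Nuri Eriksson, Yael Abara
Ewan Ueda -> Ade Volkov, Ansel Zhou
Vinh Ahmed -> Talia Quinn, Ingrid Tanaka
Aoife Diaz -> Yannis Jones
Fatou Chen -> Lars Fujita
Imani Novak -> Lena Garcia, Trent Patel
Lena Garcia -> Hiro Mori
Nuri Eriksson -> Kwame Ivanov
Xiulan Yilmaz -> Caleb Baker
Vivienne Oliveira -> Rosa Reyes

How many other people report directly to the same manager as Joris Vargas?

2

Joris Vargas reports to Kaia Ferrari. Kaia Ferrari's other direct reports are Vinh Ahmed, Aoife Diaz — 2 peers.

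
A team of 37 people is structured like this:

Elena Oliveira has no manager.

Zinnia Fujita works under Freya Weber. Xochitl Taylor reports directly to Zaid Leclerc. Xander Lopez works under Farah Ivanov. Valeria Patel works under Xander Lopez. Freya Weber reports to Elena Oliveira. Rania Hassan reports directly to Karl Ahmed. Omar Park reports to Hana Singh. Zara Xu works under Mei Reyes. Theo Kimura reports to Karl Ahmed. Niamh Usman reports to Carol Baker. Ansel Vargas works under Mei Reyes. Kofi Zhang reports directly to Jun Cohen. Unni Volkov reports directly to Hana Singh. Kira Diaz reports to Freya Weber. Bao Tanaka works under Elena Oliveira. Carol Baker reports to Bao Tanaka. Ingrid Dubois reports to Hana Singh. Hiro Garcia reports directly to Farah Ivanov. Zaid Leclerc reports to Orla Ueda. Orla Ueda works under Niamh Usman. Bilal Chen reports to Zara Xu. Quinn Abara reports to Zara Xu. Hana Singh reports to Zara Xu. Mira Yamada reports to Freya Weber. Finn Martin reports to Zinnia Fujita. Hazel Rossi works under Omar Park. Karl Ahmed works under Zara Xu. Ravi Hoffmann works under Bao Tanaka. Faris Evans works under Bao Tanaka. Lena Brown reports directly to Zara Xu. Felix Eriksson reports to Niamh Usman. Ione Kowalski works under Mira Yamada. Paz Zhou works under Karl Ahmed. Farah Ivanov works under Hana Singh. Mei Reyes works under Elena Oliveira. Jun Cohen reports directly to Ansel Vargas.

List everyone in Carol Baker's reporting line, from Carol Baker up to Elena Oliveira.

Carol Baker -> Bao Tanaka -> Elena Oliveira

Carol Baker reports to Bao Tanaka. Bao Tanaka reports to Elena Oliveira. Elena Oliveira is at the top.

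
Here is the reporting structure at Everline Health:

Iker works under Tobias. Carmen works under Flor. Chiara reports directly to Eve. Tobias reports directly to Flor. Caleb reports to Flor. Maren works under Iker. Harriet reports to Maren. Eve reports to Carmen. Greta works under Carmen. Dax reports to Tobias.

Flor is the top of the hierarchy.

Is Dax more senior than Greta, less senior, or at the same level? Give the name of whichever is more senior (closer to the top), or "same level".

Both Dax and Greta are 2 levels below Flor.

same level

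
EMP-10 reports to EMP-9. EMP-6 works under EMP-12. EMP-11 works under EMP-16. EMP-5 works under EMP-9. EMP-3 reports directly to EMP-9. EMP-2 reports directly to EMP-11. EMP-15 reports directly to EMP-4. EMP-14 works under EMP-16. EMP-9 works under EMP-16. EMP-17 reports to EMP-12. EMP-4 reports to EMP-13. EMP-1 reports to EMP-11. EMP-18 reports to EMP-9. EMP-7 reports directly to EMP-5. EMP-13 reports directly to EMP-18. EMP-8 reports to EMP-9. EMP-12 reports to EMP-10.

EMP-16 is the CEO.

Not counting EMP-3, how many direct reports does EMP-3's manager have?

4

EMP-3 reports to EMP-9. EMP-9's other direct reports are EMP-18, EMP-10, EMP-5, EMP-8 — 4 peers.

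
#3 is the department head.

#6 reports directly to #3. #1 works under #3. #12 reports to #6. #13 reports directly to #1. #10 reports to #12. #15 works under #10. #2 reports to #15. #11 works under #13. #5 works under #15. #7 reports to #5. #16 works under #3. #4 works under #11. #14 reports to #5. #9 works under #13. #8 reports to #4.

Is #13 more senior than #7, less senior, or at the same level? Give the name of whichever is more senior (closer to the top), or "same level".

#13 is 2 levels below #3; #7 is 6. #13 is higher.

#13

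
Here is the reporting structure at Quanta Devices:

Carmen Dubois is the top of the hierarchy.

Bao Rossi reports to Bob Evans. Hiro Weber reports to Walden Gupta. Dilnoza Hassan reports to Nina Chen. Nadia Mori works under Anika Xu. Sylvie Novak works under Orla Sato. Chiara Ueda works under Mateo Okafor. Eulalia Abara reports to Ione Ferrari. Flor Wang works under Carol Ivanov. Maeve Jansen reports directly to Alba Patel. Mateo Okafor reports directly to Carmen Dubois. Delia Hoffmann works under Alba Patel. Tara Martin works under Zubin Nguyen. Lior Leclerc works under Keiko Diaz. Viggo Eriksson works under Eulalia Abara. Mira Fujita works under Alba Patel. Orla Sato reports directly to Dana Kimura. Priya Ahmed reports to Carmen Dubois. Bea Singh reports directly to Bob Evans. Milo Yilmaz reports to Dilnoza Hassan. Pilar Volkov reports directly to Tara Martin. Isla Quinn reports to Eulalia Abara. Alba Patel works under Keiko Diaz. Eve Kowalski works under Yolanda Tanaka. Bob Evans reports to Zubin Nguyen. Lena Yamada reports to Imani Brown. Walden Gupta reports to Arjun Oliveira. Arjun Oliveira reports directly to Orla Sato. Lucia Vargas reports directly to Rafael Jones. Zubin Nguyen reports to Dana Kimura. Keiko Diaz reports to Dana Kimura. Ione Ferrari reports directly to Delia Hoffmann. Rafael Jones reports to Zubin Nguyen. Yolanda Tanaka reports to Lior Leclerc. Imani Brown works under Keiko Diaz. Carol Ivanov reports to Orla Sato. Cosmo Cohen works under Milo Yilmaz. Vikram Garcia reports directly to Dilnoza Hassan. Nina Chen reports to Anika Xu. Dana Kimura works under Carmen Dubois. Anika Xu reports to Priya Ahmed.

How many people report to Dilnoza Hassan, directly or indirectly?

Dilnoza Hassan directly manages Vikram Garcia, Milo Yilmaz. Vikram Garcia has no reports. Under Milo Yilmaz: Cosmo Cohen (1). So Dilnoza Hassan's organization is 2 direct reports plus everyone under them: 1 + 2 = 3.

3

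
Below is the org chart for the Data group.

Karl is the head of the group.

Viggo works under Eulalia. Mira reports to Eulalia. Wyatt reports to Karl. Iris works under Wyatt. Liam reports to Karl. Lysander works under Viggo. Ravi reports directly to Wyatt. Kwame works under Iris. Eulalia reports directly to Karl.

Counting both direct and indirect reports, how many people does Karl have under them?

9

Karl directly manages Eulalia, Wyatt, Liam. Under Eulalia: Mira, Viggo, Lysander (3). Under Wyatt: Ravi, Iris, Kwame (3). Liam has no reports. So Karl's organization is 3 direct reports plus everyone under them: 4 + 4 + 1 = 9.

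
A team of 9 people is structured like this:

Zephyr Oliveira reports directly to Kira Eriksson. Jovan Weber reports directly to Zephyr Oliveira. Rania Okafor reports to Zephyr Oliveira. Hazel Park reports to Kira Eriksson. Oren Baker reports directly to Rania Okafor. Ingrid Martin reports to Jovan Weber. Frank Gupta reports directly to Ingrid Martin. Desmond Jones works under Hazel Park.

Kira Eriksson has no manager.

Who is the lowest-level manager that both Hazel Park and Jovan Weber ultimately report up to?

Hazel Park's chain of managers is Kira Eriksson. Jovan Weber's chain of managers is Zephyr Oliveira, Kira Eriksson. The first manager that appears in both chains is Kira Eriksson.

Kira Eriksson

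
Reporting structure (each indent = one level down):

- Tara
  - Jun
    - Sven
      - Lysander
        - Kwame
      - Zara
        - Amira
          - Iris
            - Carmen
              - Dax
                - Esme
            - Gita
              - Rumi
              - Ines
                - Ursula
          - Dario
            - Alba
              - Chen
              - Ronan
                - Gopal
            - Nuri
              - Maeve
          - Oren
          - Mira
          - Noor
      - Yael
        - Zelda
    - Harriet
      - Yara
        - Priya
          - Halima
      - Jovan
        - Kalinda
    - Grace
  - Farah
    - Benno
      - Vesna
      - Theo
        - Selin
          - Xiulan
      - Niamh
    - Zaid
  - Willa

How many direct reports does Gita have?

2

Gita directly manages Rumi, Ines. That is 2 direct reports.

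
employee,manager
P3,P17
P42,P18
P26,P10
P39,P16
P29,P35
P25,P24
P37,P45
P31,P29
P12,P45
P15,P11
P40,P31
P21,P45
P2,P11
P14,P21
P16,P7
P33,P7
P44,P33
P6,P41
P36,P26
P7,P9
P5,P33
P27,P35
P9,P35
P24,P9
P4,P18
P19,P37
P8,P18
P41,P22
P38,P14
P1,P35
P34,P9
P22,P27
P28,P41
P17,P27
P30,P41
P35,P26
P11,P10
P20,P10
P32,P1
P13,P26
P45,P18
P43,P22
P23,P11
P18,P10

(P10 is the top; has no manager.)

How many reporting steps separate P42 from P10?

2

Chain from P42 up to P10: P42 → P18 → P10. That is 2 steps up, so P42 is 2 levels below P10.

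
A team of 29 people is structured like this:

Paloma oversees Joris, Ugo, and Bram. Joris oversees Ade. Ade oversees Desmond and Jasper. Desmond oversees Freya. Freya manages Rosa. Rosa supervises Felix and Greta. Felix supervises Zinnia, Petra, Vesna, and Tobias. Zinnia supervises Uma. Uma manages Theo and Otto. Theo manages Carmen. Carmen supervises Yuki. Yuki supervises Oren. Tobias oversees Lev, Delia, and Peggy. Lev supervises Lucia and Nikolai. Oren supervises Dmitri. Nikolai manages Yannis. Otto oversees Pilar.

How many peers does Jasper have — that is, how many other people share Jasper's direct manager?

1

Jasper reports to Ade. Ade's other direct reports are Desmond — 1 peer.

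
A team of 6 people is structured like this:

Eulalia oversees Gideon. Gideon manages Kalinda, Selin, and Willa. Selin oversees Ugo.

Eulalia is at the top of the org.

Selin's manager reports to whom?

Eulalia

Selin reports to Gideon, and Gideon reports to Eulalia. So Selin's skip-level manager is Eulalia.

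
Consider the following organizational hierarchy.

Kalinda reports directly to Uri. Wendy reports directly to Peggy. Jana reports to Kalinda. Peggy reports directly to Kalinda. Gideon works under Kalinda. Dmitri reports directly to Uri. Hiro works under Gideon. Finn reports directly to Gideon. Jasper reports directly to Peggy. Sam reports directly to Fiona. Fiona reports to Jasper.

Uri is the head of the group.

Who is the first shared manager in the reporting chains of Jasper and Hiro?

Jasper's chain of managers is Peggy, Kalinda, Uri. Hiro's chain of managers is Gideon, Kalinda, Uri. The first manager that appears in both chains is Kalinda.

Kalinda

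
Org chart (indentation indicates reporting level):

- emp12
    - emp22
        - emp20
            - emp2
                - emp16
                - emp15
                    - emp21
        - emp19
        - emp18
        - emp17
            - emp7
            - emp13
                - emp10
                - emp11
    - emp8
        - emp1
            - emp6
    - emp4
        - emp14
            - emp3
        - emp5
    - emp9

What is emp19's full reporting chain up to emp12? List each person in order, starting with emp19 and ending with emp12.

emp19 reports to emp22. emp22 reports to emp12. emp12 is at the top.

emp19 -> emp22 -> emp12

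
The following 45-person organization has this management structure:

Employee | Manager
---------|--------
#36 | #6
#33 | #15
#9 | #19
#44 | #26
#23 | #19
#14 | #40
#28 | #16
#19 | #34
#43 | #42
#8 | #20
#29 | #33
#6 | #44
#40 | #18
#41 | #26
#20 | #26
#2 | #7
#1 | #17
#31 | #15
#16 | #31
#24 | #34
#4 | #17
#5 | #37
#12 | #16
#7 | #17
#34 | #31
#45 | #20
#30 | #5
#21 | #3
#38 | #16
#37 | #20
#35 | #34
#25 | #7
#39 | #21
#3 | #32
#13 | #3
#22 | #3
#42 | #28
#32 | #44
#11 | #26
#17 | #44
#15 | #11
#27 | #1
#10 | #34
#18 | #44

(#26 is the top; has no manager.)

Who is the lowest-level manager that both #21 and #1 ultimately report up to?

#21's chain of managers is #3, #32, #44, #26. #1's chain of managers is #17, #44, #26. The first manager that appears in both chains is #44.

#44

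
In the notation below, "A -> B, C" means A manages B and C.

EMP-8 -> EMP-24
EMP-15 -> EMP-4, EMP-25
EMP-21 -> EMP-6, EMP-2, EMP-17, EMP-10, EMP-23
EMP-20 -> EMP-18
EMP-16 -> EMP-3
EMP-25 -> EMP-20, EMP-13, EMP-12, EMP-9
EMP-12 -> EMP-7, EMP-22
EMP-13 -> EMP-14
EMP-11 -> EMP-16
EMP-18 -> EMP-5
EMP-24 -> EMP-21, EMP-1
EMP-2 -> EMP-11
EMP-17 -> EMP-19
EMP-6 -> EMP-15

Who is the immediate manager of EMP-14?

EMP-14 reports directly to EMP-13.

EMP-13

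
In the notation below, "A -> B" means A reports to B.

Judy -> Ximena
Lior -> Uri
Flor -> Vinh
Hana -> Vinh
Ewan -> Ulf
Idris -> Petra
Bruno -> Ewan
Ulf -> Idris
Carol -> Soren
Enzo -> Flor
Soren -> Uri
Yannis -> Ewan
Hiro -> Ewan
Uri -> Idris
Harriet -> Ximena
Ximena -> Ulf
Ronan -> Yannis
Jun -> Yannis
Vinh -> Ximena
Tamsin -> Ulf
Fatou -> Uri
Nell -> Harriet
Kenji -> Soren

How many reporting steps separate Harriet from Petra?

Chain from Harriet up to Petra: Harriet → Ximena → Ulf → Idris → Petra. That is 4 steps up, so Harriet is 4 levels below Petra.

4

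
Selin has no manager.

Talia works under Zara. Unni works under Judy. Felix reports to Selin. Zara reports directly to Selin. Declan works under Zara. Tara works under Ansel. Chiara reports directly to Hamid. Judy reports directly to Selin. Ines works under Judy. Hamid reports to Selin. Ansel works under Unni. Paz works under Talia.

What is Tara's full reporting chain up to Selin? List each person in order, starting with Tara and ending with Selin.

Tara reports to Ansel. Ansel reports to Unni. Unni reports to Judy. Judy reports to Selin. Selin is at the top.

Tara -> Ansel -> Unni -> Judy -> Selin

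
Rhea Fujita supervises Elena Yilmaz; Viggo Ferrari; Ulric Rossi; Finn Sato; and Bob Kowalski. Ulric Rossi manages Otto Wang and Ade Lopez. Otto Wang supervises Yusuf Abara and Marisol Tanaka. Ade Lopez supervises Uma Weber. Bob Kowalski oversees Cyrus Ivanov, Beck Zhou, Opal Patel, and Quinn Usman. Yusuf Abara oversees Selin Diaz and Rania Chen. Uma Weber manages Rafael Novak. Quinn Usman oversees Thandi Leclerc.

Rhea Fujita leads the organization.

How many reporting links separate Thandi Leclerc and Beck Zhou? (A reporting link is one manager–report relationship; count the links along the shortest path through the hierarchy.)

3

Thandi Leclerc is 2 levels below Bob Kowalski, and Beck Zhou is 1 level below Bob Kowalski (their lowest common manager). The shortest path runs up from Thandi Leclerc to Bob Kowalski and back down to Beck Zhou: 2 + 1 = 3 links.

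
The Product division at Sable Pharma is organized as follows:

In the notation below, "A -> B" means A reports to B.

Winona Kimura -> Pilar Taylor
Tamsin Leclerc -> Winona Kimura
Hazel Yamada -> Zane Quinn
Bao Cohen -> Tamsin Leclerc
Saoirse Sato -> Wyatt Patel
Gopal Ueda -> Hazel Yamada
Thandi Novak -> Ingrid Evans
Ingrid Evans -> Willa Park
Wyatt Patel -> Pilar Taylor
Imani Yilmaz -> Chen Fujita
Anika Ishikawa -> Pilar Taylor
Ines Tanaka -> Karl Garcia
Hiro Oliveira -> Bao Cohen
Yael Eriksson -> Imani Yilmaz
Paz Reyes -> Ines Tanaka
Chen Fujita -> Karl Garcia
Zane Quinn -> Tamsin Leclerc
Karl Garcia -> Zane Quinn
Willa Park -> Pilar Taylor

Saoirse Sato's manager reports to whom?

Saoirse Sato reports to Wyatt Patel, and Wyatt Patel reports to Pilar Taylor. So Saoirse Sato's skip-level manager is Pilar Taylor.

Pilar Taylor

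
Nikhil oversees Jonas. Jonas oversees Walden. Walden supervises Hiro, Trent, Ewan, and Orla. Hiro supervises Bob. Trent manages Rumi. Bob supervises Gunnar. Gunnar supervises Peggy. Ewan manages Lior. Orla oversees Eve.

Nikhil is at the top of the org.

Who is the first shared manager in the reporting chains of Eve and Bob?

Eve's chain of managers is Orla, Walden, Jonas, Nikhil. Bob's chain of managers is Hiro, Walden, Jonas, Nikhil. The first manager that appears in both chains is Walden.

Walden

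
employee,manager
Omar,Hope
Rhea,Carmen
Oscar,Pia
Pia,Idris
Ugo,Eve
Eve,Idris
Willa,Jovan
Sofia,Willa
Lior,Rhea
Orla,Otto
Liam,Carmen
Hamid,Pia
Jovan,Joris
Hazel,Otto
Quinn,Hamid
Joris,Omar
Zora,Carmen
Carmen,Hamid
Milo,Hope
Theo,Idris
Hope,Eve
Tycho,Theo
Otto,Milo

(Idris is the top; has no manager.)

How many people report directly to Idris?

3

Idris directly manages Theo, Pia, Eve. That is 3 direct reports.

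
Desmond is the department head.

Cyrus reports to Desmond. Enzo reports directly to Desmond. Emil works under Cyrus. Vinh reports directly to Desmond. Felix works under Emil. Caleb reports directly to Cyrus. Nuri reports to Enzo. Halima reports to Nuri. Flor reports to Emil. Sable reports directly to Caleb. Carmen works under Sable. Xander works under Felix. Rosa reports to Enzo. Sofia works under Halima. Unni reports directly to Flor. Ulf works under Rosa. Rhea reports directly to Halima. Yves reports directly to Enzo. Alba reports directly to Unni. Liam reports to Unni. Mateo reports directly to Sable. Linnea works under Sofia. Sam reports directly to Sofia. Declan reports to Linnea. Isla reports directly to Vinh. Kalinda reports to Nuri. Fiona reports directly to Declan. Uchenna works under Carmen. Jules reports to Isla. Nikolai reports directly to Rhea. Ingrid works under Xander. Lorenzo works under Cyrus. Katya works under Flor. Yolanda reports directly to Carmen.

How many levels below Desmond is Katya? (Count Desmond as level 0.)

4

Chain from Katya up to Desmond: Katya → Flor → Emil → Cyrus → Desmond. That is 4 steps up, so Katya is 4 levels below Desmond.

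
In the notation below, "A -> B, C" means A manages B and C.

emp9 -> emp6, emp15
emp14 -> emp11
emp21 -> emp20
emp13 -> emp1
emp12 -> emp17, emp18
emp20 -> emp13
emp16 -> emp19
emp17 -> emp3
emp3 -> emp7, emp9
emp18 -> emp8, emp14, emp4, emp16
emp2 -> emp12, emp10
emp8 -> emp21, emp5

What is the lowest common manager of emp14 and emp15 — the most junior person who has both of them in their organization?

emp14's chain of managers is emp18, emp12, emp2. emp15's chain of managers is emp9, emp3, emp17, emp12, emp2. The first manager that appears in both chains is emp12.

emp12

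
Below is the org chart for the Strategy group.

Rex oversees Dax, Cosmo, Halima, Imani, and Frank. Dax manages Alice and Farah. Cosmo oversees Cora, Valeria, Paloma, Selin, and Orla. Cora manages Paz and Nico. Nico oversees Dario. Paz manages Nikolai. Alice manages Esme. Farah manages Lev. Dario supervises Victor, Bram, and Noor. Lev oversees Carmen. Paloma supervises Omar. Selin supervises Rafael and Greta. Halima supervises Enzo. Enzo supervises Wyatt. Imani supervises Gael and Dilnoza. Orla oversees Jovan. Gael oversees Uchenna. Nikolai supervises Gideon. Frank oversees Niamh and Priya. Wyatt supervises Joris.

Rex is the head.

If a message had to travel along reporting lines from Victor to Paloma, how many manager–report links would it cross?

Victor is 4 levels below Cosmo, and Paloma is 1 level below Cosmo (their lowest common manager). The shortest path runs up from Victor to Cosmo and back down to Paloma: 4 + 1 = 5 links.

5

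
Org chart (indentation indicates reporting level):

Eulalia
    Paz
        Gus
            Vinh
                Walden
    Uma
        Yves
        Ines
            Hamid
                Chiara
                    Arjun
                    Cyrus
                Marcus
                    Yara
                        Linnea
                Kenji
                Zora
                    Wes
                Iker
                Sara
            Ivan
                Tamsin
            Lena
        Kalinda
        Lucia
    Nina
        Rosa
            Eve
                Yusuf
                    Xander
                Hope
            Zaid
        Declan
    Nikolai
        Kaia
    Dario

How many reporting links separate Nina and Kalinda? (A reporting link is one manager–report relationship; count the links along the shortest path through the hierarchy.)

Nina is 1 level below Eulalia, and Kalinda is 2 levels below Eulalia (their lowest common manager). The shortest path runs up from Nina to Eulalia and back down to Kalinda: 1 + 2 = 3 links.

3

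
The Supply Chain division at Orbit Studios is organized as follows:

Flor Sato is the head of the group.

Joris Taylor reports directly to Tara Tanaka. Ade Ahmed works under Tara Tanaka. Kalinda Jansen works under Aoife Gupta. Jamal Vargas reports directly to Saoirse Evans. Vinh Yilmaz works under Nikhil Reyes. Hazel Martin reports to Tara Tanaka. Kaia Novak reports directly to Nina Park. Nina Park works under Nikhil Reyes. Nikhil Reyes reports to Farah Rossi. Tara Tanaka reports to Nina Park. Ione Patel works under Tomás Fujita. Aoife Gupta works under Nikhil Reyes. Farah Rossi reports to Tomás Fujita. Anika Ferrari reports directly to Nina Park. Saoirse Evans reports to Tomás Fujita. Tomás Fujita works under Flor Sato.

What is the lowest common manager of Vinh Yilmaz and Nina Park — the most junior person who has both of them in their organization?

Nikhil Reyes

Vinh Yilmaz's chain of managers is Nikhil Reyes, Farah Rossi, Tomás Fujita, Flor Sato. Nina Park's chain of managers is Nikhil Reyes, Farah Rossi, Tomás Fujita, Flor Sato. The first manager that appears in both chains is Nikhil Reyes.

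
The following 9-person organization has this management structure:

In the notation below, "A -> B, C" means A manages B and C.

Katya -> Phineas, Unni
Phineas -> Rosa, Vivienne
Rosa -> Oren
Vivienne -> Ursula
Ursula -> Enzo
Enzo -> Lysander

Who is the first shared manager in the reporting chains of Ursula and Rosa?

Ursula's chain of managers is Vivienne, Phineas, Katya. Rosa's chain of managers is Phineas, Katya. The first manager that appears in both chains is Phineas.

Phineas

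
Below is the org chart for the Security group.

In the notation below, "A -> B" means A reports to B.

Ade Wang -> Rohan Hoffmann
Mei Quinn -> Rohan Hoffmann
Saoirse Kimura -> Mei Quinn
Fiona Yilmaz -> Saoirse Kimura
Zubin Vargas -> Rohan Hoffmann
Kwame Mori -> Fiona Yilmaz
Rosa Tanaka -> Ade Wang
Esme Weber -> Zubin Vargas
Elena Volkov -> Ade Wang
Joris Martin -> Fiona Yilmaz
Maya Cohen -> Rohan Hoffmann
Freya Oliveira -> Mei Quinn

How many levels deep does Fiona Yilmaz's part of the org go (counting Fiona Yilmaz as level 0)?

1

The longest chain under Fiona Yilmaz runs Fiona Yilmaz → Joris Martin, which is 1 level below Fiona Yilmaz.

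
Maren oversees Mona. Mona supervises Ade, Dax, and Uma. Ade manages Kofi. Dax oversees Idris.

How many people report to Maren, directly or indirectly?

Maren directly manages Mona. Under Mona: Uma, Dax, Idris, Ade, Kofi (5). That's 6 in total.

6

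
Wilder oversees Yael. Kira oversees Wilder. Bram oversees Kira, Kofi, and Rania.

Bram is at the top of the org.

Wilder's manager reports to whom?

Wilder reports to Kira, and Kira reports to Bram. So Wilder's skip-level manager is Bram.

Bram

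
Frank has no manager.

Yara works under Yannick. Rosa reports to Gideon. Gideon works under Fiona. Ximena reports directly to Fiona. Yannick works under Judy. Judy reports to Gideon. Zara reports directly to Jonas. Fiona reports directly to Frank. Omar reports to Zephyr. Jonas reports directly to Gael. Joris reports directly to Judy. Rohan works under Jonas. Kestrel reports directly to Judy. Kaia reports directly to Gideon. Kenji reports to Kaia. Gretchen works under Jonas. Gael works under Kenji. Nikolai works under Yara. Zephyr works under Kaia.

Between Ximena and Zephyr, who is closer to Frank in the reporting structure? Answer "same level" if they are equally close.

Ximena is 2 levels below Frank; Zephyr is 4. Ximena is higher.

Ximena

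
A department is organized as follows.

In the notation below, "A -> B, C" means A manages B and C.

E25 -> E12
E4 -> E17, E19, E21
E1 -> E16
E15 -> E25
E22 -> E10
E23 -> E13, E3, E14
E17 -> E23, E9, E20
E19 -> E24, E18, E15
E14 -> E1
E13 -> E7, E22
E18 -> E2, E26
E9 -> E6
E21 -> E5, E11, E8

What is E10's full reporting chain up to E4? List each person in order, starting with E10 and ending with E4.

E10 -> E22 -> E13 -> E23 -> E17 -> E4

E10 reports to E22. E22 reports to E13. E13 reports to E23. E23 reports to E17. E17 reports to E4. E4 is at the top.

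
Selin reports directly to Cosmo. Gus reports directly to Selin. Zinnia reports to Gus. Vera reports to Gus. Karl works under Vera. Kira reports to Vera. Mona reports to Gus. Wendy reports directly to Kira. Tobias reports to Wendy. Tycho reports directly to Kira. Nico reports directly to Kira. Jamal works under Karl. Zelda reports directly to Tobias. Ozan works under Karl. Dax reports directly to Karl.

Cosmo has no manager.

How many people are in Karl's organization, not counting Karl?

Karl directly manages Jamal, Ozan, Dax. Jamal has no reports. Ozan has no reports. Dax has no reports. So Karl's organization is 3 direct reports plus everyone under them: 1 + 1 + 1 = 3.

3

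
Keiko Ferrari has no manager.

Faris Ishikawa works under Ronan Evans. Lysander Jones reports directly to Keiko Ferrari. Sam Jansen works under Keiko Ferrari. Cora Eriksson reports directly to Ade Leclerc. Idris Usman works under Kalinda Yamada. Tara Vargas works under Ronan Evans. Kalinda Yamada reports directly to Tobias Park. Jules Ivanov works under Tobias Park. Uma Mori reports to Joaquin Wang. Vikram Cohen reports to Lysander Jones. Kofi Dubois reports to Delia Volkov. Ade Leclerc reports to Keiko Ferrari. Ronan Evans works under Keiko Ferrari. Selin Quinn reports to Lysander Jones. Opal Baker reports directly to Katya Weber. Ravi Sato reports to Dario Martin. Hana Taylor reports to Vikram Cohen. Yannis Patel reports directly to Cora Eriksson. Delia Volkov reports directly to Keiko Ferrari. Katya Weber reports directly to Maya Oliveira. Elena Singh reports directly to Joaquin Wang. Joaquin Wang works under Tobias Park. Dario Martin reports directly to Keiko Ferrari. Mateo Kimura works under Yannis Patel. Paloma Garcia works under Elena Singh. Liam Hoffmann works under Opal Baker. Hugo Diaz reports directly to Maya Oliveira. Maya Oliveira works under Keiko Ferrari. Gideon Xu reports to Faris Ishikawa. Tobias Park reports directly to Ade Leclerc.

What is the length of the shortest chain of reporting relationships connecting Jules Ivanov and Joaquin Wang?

2

Jules Ivanov is 1 level below Tobias Park, and Joaquin Wang is 1 level below Tobias Park (their lowest common manager). The shortest path runs up from Jules Ivanov to Tobias Park and back down to Joaquin Wang: 1 + 1 = 2 links.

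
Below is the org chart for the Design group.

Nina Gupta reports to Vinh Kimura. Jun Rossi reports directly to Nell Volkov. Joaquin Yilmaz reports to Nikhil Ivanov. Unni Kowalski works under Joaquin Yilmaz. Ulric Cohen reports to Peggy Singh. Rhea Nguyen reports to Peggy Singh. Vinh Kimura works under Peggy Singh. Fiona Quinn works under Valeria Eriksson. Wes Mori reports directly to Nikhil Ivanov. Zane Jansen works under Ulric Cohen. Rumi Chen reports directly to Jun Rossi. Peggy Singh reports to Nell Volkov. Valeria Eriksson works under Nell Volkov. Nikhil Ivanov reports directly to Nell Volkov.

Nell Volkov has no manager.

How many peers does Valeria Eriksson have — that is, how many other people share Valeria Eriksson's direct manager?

3

Valeria Eriksson reports to Nell Volkov. Nell Volkov's other direct reports are Nikhil Ivanov, Peggy Singh, Jun Rossi — 3 peers.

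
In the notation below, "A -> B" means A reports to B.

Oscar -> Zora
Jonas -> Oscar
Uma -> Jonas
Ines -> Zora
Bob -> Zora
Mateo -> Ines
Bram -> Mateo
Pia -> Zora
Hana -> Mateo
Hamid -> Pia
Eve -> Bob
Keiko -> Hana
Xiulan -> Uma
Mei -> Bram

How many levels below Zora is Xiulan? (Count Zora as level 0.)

4

Chain from Xiulan up to Zora: Xiulan → Uma → Jonas → Oscar → Zora. That is 4 steps up, so Xiulan is 4 levels below Zora.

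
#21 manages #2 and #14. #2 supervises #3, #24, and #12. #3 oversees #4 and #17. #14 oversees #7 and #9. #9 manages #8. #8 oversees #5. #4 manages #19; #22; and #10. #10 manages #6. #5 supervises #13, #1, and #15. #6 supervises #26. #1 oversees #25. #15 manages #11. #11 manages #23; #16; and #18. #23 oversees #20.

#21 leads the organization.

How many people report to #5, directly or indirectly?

#5 directly manages #1, #15, #13. Under #1: #25 (1). Under #15: #11, #23, #20, #18, #16 (5). #13 has no reports. So #5's organization is 3 direct reports plus everyone under them: 2 + 6 + 1 = 9.

9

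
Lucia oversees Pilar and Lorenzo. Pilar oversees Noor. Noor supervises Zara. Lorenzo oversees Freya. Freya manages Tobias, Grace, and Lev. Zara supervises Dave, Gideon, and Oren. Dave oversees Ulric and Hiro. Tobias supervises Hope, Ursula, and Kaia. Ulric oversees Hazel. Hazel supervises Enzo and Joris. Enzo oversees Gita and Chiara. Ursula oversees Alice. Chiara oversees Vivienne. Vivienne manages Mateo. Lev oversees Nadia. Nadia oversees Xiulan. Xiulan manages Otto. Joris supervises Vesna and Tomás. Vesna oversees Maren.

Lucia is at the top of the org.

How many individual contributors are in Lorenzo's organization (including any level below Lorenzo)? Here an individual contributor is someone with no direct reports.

5

The people in Lorenzo's organization with no one reporting to them are Otto, Grace, Kaia, Alice, Hope. That is 5.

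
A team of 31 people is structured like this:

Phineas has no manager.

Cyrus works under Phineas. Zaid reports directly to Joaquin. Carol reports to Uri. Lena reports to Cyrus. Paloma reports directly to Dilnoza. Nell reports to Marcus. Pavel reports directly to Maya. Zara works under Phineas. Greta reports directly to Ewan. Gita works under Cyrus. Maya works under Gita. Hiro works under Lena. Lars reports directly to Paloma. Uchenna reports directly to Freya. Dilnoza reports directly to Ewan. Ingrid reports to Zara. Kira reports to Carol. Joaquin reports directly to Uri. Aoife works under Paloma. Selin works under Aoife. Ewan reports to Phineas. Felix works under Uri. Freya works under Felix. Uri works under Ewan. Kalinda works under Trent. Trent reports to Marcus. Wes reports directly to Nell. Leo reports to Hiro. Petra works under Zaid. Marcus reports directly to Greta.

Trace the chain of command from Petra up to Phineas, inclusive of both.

Petra -> Zaid -> Joaquin -> Uri -> Ewan -> Phineas

Petra reports to Zaid. Zaid reports to Joaquin. Joaquin reports to Uri. Uri reports to Ewan. Ewan reports to Phineas. Phineas is at the top.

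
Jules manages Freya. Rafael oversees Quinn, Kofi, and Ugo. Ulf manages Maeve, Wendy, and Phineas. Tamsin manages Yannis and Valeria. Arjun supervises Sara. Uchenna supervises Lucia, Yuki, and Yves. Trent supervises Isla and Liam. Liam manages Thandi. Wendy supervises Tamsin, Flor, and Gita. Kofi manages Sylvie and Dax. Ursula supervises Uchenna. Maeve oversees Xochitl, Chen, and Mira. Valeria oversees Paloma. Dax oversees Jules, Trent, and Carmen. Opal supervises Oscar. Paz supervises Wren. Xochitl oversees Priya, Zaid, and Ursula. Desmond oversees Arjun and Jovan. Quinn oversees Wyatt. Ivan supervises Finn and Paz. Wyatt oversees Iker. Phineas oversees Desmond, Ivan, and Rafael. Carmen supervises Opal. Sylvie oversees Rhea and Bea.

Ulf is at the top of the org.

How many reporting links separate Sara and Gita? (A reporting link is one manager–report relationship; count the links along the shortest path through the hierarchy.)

Sara is 4 levels below Ulf, and Gita is 2 levels below Ulf (their lowest common manager). The shortest path runs up from Sara to Ulf and back down to Gita: 4 + 2 = 6 links.

6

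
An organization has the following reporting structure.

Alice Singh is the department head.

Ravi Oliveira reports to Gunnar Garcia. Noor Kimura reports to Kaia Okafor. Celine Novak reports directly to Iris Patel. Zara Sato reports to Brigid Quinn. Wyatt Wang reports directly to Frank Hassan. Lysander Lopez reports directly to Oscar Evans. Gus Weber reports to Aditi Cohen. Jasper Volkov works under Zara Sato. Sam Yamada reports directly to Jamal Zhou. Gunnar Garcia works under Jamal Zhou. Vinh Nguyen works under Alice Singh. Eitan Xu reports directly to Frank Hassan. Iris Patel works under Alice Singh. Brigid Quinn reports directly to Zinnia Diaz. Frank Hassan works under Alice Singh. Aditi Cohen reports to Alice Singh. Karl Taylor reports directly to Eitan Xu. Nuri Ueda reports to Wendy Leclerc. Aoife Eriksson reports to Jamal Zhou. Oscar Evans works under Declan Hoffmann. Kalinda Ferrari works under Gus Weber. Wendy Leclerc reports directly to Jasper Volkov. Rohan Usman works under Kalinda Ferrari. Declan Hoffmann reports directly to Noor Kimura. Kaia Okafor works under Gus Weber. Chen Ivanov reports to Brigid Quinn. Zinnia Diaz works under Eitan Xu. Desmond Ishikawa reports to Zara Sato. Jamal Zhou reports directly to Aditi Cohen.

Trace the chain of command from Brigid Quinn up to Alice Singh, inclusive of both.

Brigid Quinn reports to Zinnia Diaz. Zinnia Diaz reports to Eitan Xu. Eitan Xu reports to Frank Hassan. Frank Hassan reports to Alice Singh. Alice Singh is at the top.

Brigid Quinn -> Zinnia Diaz -> Eitan Xu -> Frank Hassan -> Alice Singh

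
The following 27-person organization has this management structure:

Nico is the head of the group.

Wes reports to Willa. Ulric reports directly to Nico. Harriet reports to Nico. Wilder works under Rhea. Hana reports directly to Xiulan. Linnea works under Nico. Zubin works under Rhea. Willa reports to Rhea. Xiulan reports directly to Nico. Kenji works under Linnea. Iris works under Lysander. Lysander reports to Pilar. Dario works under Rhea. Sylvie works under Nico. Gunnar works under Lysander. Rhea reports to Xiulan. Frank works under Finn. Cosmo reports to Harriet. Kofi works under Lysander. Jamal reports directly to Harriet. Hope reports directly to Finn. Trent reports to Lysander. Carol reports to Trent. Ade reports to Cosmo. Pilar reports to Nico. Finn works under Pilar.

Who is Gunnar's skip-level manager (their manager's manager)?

Gunnar reports to Lysander, and Lysander reports to Pilar. So Gunnar's skip-level manager is Pilar.

Pilar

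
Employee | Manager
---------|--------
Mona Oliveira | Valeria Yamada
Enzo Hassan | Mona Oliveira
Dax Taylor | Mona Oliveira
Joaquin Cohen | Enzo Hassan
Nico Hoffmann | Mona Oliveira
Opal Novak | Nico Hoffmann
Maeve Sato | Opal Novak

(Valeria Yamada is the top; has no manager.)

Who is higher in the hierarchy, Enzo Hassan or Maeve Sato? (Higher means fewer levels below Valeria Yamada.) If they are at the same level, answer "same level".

Enzo Hassan is 2 levels below Valeria Yamada; Maeve Sato is 4. Enzo Hassan is higher.

Enzo Hassan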